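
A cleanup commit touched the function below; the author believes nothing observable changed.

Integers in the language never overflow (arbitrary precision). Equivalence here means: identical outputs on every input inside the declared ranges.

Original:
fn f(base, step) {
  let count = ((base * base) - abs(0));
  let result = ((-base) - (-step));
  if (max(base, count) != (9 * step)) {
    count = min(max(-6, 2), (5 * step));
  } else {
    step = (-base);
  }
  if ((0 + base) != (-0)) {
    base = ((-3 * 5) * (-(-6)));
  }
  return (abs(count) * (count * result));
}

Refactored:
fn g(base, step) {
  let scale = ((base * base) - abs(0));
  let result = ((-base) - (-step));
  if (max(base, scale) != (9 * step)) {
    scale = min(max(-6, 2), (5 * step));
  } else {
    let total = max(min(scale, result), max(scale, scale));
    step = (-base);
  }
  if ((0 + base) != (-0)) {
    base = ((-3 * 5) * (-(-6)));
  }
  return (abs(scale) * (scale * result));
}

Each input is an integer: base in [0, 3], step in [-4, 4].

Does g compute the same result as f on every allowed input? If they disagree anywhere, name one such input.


The two are interchangeable: min/max/abs usage differs, plus local variable names differ, plus statement counts differ, and every declared input agrees.
As a probe, take base=1, step=-2: f runs count = 1; result = -3; (max(base, count) != (9 * step)) -> true; count = -10; ((0 + base) != (-0)) -> true; base = -90; return 300; g runs scale = 1; result = -3; (max(base, scale) != (9 * step)) -> true; scale = -10; ((0 + base) != (-0)) -> true; base = -90; return 300; both end at 300.
Every one of the 36 inputs gives matching results.
verdict: equivalent


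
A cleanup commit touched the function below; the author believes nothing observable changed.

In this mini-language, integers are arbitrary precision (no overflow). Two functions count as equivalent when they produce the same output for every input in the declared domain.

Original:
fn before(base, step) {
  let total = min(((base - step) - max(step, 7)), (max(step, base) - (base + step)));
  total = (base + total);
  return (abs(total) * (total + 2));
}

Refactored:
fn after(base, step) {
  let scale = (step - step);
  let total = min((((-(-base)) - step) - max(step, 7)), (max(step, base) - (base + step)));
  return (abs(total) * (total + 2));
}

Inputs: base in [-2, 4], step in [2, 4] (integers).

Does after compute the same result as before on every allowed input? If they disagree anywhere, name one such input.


Try base=-2, step=2.
before: total = -11; total = -13; return -143
after: scale = 0; total = -11; return -99
-143 against -99: the behavior changed.
verdict: not equivalent; witness: base=-2, step=2


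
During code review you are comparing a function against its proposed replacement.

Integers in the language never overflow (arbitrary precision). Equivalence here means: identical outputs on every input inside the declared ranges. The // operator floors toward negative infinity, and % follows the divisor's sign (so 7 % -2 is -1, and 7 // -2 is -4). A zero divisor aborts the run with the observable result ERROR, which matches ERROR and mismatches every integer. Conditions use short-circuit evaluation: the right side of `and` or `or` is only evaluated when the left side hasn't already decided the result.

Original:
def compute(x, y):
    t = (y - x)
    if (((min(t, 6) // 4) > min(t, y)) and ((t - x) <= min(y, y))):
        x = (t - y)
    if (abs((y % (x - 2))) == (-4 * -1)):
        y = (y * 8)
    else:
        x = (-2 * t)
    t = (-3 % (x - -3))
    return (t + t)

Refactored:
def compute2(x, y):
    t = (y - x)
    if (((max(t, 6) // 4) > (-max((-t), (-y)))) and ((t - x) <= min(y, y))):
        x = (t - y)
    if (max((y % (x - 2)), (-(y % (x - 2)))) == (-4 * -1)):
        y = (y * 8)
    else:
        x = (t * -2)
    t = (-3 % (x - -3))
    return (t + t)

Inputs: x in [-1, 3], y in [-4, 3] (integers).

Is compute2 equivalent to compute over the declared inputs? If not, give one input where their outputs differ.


Consider the input x=2, y=1.
compute: t := -1 | (((min(t, 6) // 4) > min(t, y)) and ((t - x) <= min(y, y))): false | divide-by-zero, output ERROR
compute2: t := -1 | (((max(t, 6) // 4) > (-max((-t), (-y)))) and ((t - x) <= min(y, y))): true | x := -2 | (max((y % (x - 2)), (-(y % (x - 2)))) == (-4 * -1)): false | x := 2 | t := 2 | result 4
ERROR != 4, so the rewrite changes behavior.
verdict: not equivalent; witness: x=2, y=1


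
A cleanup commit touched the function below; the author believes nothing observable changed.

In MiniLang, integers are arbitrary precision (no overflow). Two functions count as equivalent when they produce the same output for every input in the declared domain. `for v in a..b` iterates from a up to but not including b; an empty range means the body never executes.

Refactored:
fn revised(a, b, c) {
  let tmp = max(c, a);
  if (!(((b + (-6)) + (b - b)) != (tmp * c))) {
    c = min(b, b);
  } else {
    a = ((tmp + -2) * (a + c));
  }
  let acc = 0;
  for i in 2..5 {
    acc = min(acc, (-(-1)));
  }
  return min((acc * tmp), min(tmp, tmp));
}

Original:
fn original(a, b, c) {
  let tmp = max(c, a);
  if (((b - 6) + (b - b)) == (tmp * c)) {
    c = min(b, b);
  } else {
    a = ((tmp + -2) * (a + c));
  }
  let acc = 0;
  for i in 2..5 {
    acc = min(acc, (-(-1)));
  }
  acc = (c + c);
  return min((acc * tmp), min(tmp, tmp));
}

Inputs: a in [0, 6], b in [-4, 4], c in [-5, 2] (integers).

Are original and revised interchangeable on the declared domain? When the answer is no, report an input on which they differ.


Not equivalent: a=0, b=-4, c=1 separates them (1 vs 0).
original: tmp becomes 1; next (((b - 6) + (b - b)) == (tmp * c)) evaluates to false; next a becomes -1; next acc becomes 0; next at i=2:; next acc becomes 0; next at i=3:; next acc becomes 0; next at i=4:; next acc becomes 0; next acc becomes 2; next final value 1
revised: tmp becomes 1; next (!(((b + (-6)) + (b - b)) != (tmp * c))) evaluates to false; next a becomes -1; next acc becomes 0; next at i=2:; next acc becomes 0; next at i=3:; next acc becomes 0; next at i=4:; next acc becomes 0; next final value 0
verdict: not equivalent; witness: a=0, b=-4, c=1


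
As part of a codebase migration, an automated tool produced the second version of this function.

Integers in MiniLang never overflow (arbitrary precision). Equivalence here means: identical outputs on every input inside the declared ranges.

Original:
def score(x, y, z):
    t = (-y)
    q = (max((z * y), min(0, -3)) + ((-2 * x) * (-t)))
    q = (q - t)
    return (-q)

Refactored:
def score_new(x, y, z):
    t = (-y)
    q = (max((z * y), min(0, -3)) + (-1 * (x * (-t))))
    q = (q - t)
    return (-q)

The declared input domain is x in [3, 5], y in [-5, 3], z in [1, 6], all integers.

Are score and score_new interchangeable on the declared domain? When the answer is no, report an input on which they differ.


Not equivalent: x=3, y=-5, z=1 separates them (-22 vs -7).
score: t becomes 5; next q becomes 27; next q becomes 22; next final value -22
score_new: t becomes 5; next q becomes 12; next q becomes 7; next final value -7
verdict: not equivalent; witness: x=3, y=-5, z=1


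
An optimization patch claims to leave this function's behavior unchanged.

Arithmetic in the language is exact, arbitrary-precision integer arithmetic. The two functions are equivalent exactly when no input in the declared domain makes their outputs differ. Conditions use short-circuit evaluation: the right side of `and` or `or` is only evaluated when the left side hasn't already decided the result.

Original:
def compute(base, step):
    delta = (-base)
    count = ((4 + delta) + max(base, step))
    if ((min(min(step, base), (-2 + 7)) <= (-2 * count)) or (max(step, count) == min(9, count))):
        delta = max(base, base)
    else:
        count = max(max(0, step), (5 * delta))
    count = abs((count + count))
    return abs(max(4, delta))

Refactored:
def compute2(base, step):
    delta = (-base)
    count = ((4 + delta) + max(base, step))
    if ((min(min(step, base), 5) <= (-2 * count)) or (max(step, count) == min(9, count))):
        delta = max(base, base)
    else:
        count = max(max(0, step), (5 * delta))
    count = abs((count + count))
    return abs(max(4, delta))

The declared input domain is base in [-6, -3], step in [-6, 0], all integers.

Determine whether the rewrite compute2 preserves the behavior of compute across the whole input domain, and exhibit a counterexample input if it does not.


Side by side, the visible changes include: constant usage differs; also arithmetic usage differs.
Spot check at base=-6, step=0 — compute: delta := 6 | count := 10 | ((min(min(step, base), (-2 + 7)) <= (-2 * count)) or (max(step, count) == min(9, count))): false | count := 30 | count := 60 | result 6. compute2: delta := 6 | count := 10 | ((min(min(step, base), 5) <= (-2 * count)) or (max(step, count) == min(9, count))): false | count := 30 | count := 60 | result 6. Both give 6.
Every one of the 28 inputs gives matching results.
verdict: equivalent


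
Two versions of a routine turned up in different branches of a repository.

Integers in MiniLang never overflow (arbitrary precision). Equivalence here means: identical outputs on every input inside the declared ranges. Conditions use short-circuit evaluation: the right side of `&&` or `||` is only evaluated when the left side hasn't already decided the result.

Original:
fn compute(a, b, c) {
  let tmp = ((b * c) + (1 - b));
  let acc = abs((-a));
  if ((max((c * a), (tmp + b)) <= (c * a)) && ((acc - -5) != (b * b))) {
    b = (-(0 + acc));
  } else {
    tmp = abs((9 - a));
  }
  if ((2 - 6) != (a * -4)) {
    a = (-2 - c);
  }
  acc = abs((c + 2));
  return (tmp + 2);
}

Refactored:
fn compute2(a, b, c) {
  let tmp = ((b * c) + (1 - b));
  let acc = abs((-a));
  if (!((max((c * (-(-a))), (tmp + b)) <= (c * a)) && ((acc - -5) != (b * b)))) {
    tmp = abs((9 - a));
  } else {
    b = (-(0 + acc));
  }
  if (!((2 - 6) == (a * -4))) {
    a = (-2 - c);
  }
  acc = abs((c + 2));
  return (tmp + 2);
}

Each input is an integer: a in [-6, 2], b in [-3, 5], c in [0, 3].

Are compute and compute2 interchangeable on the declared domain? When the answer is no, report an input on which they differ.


Behavior is preserved: although boolean connective usage differs, comparison usage differs, the outputs never diverge.
One worked example (a=2, b=2, c=0) — compute: tmp := -1 | acc := 2 | ((max((c * a), (tmp + b)) <= (c * a)) && ((acc - -5) != (b * b))): false | tmp := 7 | ((2 - 6) != (a * -4)): true | a := -2 | acc := 2 | result 9; compute2: tmp := -1 | acc := 2 | (!((max((c * (-(-a))), (tmp + b)) <= (c * a)) && ((acc - -5) != (b * b)))): true | tmp := 7 | (!((2 - 6) == (a * -4))): true | a := -2 | acc := 2 | result 9; agreement on 9.
Every one of the 324 inputs gives matching results.
verdict: equivalent


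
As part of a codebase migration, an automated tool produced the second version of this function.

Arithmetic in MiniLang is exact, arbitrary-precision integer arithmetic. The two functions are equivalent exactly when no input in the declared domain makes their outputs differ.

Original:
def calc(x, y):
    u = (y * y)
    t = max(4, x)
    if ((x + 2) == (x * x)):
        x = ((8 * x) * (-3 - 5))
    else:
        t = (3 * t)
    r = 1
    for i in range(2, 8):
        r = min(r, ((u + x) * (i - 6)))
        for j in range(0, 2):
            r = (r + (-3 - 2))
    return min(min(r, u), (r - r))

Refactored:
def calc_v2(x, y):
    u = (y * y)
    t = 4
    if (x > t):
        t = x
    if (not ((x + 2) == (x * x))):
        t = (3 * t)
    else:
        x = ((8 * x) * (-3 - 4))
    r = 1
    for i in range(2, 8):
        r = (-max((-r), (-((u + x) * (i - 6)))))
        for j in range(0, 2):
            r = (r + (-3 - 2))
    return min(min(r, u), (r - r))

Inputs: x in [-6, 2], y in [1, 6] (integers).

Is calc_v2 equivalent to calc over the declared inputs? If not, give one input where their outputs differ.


Not equivalent: x=-1, y=1 separates them (-320 vs -288).
calc: u = 1; t = 4; ((x + 2) == (x * x)) -> true; x = 64; r = 1; [i=2]; r = -260; [j=0]; r = -265; [j=1]; r = -270; [i=3]; r = -270; [j=0]; r = -275; [j=1]; r = -280; [i=4]; r = -280; [j=0]; r = -285; [j=1]; r = -290; [i=5]; r = -290; [j=0]; r = -295; [j=1]; r = -300; [i=6]; r = -300; [j=0]; r = -305; [j=1]; r = -310; [i=7]; r = -310; [j=0]; r = -315; [j=1]; r = -320; return -320
calc_v2: u = 1; t = 4; (x > t) -> false; (not ((x + 2) == (x * x))) -> false; x = 56; r = 1; [i=2]; r = -228; [j=0]; r = -233; [j=1]; r = -238; [i=3]; r = -238; [j=0]; r = -243; [j=1]; r = -248; [i=4]; r = -248; [j=0]; r = -253; [j=1]; r = -258; [i=5]; r = -258; [j=0]; r = -263; [j=1]; r = -268; [i=6]; r = -268; [j=0]; r = -273; [j=1]; r = -278; [i=7]; r = -278; [j=0]; r = -283; [j=1]; r = -288; return -288
verdict: not equivalent; witness: x=-1, y=1


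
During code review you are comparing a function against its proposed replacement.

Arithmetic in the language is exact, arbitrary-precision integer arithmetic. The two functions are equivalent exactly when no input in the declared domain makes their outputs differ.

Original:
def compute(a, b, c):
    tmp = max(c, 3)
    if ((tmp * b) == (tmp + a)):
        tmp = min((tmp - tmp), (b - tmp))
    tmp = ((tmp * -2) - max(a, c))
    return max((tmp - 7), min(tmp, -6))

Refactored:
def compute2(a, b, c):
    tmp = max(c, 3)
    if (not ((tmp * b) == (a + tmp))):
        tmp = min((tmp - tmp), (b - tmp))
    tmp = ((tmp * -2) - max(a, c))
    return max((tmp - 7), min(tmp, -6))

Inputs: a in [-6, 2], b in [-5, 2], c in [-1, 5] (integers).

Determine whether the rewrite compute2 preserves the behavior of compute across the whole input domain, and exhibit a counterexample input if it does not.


Run the pair on a=-6, b=-5, c=-1.
compute: tmp := 3 | ((tmp * b) == (tmp + a)): false | tmp := -5 | result -6
compute2: tmp := 3 | (not ((tmp * b) == (a + tmp))): true | tmp := -8 | tmp := 17 | result 10
-6 against 10: the behavior changed.
verdict: not equivalent; witness: a=-6, b=-5, c=-1


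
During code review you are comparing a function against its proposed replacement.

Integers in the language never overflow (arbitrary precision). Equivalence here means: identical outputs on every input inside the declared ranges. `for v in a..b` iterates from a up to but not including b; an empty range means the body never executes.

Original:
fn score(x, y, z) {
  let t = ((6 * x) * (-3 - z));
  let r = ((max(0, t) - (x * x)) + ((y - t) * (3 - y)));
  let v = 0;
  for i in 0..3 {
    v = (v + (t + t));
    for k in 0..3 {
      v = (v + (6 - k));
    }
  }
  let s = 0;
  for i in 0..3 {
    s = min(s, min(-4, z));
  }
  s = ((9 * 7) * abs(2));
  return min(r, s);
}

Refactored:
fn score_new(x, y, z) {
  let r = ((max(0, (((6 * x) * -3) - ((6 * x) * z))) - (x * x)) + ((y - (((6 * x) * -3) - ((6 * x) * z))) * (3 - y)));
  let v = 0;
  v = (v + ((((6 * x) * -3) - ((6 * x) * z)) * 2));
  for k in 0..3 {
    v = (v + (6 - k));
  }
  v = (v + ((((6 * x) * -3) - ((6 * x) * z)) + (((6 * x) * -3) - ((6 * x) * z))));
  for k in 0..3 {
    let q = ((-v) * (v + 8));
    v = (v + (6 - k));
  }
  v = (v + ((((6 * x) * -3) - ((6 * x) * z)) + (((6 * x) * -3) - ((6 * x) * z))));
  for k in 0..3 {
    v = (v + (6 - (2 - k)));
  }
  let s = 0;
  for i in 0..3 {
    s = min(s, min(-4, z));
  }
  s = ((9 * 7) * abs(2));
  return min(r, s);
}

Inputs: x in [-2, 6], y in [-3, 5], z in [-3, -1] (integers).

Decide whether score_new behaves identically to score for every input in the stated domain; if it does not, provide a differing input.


Although statement counts differ, and loop structure differs, and constant usage differs, and local variable names differ, and arithmetic usage differs, 243/243 inputs agree.
verdict: equivalent


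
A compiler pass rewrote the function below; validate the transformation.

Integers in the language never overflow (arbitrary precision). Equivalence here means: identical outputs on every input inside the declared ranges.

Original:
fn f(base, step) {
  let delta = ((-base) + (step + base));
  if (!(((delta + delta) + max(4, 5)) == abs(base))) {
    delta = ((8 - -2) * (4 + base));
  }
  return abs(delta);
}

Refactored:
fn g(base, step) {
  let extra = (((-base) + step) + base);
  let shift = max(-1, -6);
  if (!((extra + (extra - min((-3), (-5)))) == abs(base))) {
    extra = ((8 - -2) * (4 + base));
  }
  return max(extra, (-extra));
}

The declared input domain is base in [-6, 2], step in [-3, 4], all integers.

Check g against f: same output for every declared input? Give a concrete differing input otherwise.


The suspicious edit (`4` became `3`) never changes the result for any input inside the declared domain; all 72 inputs agree.
verdict: equivalent


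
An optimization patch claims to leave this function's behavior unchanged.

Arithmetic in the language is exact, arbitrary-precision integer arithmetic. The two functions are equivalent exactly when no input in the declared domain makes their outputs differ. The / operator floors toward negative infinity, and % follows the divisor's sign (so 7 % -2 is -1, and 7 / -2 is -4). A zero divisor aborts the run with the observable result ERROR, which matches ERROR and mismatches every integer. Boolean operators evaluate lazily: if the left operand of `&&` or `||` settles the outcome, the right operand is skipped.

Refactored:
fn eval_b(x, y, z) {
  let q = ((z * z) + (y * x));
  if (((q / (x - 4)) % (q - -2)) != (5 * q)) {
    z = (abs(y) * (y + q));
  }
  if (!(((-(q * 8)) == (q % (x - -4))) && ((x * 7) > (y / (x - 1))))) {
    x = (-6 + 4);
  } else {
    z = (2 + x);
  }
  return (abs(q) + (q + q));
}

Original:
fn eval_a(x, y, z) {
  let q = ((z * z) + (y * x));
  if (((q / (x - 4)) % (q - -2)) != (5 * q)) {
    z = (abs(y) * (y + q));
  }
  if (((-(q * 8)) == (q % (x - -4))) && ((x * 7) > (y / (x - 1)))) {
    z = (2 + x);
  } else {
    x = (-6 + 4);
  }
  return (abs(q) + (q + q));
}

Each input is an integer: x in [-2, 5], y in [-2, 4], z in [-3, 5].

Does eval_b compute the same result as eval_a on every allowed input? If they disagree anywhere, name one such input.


Although boolean connective usage differs, 504/504 inputs agree.
verdict: equivalent


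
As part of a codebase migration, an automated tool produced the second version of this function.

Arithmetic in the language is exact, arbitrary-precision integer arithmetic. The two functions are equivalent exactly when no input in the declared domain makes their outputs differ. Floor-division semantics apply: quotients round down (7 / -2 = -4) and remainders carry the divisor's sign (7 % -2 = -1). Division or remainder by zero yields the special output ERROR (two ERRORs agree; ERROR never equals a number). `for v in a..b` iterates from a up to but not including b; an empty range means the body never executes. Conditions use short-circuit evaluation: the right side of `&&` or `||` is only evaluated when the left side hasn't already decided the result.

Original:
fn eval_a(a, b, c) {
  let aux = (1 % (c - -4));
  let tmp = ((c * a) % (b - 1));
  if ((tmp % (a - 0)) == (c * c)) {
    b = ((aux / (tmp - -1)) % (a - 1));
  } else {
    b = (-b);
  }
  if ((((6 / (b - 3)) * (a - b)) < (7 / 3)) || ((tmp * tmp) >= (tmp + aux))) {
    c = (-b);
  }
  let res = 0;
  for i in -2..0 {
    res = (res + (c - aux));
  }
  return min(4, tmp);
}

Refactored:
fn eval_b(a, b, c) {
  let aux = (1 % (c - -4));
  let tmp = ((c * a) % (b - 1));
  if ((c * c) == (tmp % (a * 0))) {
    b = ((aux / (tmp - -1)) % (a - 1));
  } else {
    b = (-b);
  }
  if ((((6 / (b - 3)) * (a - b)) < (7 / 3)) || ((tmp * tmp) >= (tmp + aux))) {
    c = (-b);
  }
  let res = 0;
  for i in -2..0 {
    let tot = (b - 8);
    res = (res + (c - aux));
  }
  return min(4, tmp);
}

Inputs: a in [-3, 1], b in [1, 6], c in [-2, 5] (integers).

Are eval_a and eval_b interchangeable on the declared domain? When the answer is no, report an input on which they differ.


Take a=-3, b=2, c=-2.
eval_a: aux = 1; tmp = 0; ((tmp % (a - 0)) == (c * c)) -> false; b = -2; ((((6 / (b - 3)) * (a - b)) < (7 / 3)) || ((tmp * tmp) >= (tmp + aux))) -> false; res = 0; [i=-2]; res = -3; [i=-1]; res = -6; return 0
eval_b: aux = 1; tmp = 0; division by zero -> ERROR
0 against ERROR: the behavior changed.
verdict: not equivalent; witness: a=-3, b=2, c=-2


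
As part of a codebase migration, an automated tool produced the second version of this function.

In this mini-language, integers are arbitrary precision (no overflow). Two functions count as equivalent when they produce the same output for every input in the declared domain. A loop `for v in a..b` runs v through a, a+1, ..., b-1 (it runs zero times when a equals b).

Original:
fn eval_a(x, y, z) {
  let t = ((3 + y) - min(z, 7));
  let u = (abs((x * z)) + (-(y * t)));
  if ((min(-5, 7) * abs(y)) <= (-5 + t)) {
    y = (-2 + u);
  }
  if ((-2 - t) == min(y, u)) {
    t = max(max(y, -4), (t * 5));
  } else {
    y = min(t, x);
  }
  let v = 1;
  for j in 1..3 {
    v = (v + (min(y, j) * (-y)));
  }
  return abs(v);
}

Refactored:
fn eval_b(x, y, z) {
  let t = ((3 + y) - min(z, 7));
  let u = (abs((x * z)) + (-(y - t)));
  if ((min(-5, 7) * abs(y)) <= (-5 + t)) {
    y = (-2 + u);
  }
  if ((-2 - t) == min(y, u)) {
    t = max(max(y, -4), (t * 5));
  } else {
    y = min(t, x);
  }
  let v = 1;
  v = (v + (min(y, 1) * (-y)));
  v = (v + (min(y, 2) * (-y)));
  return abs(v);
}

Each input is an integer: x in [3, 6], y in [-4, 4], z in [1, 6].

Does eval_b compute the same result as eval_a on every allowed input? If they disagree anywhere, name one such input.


Consider the input x=4, y=-3, z=2.
eval_a: t := -2 | u := 2 | ((min(-5, 7) * abs(y)) <= (-5 + t)): true | y := 0 | ((-2 - t) == min(y, u)): true | t := 0 | v := 1 | iter j=1: | v := 1 | iter j=2: | v := 1 | result 1
eval_b: t := -2 | u := 9 | ((min(-5, 7) * abs(y)) <= (-5 + t)): true | y := 7 | ((-2 - t) == min(y, u)): false | y := -2 | v := 1 | v := -3 | v := -7 | result 7
1 vs 7 — the two versions disagree here.
verdict: not equivalent; witness: x=4, y=-3, z=2


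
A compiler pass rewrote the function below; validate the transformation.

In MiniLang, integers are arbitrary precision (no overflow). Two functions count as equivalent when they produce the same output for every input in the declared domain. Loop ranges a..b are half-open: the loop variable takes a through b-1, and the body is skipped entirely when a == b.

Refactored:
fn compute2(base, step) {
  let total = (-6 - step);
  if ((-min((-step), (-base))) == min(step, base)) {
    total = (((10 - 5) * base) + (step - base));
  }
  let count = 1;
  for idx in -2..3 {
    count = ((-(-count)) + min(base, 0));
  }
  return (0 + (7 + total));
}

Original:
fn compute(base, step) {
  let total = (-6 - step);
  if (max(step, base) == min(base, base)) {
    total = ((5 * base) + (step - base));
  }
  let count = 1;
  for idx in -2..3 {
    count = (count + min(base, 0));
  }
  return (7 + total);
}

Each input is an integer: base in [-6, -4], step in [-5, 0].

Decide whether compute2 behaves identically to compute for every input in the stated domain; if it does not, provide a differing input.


Run the pair on base=-4, step=-5.
compute: total = -1; (max(step, base) == min(base, base)) -> true; total = -21; count = 1; [idx=-2]; count = -3; [idx=-1]; count = -7; [idx=0]; count = -11; [idx=1]; count = -15; [idx=2]; count = -19; return -14
compute2: total = -1; ((-min((-step), (-base))) == min(step, base)) -> false; count = 1; [idx=-2]; count = -3; [idx=-1]; count = -7; [idx=0]; count = -11; [idx=1]; count = -15; [idx=2]; count = -19; return 6
-14 against 6: the behavior changed.
verdict: not equivalent; witness: base=-4, step=-5


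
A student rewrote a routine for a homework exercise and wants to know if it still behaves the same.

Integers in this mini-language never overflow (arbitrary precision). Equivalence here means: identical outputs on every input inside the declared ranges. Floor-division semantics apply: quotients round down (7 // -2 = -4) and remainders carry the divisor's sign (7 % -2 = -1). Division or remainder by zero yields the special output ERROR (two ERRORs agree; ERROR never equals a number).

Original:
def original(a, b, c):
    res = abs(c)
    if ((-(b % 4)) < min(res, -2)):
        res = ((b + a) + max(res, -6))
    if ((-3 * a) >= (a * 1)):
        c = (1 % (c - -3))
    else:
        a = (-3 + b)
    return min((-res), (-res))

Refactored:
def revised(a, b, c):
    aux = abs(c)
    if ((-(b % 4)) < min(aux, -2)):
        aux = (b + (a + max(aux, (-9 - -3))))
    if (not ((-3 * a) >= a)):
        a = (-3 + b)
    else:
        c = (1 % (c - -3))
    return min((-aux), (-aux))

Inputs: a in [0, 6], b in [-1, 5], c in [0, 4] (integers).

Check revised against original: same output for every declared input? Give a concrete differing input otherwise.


The two are interchangeable: arithmetic usage differs, constant usage differs, boolean connective usage differs, local variable names differ, and every declared input agrees.
As a probe, take a=5, b=1, c=4: original runs res=4, then ((-(b % 4)) < min(res, -2)) is false, then ((-3 * a) >= (a * 1)) is false, then a=-2, then returns -4; revised runs aux=4, then ((-(b % 4)) < min(aux, -2)) is false, then (not ((-3 * a) >= a)) is true, then a=-2, then returns -4; both end at -4.
Sweeping the whole domain (245 inputs) finds no disagreement.
verdict: equivalent


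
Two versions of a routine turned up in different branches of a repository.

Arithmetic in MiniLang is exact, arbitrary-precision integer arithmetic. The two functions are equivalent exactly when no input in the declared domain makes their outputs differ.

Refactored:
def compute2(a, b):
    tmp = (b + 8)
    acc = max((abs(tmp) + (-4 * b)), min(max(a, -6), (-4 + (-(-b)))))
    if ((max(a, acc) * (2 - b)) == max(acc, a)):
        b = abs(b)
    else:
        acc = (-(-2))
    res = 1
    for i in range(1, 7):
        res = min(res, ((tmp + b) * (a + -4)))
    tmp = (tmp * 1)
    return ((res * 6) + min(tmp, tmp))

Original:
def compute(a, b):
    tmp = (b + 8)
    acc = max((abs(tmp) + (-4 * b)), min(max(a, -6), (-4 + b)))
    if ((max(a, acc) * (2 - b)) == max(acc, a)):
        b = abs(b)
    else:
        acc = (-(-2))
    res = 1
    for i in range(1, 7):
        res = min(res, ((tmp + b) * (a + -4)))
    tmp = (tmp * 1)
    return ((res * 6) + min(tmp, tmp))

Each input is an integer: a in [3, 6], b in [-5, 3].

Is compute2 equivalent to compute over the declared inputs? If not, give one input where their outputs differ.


The two are interchangeable: same computation, different form, and every declared input agrees.
Tracing a=6, b=-4: compute: tmp = 4; acc = 20; ((max(a, acc) * (2 - b)) == max(acc, a)) -> false; acc = 2; res = 1; [i=1]; res = 0; [i=2]; res = 0; [i=3]; res = 0; [i=4]; res = 0; [i=5]; res = 0; [i=6]; res = 0; tmp = 4; return 4 | compute2: tmp = 4; acc = 20; ((max(a, acc) * (2 - b)) == max(acc, a)) -> false; acc = 2; res = 1; [i=1]; res = 0; [i=2]; res = 0; [i=3]; res = 0; [i=4]; res = 0; [i=5]; res = 0; [i=6]; res = 0; tmp = 4; return 4 — matching result 4.
An exhaustive pass over the 36 declared inputs shows identical outputs.
verdict: equivalent


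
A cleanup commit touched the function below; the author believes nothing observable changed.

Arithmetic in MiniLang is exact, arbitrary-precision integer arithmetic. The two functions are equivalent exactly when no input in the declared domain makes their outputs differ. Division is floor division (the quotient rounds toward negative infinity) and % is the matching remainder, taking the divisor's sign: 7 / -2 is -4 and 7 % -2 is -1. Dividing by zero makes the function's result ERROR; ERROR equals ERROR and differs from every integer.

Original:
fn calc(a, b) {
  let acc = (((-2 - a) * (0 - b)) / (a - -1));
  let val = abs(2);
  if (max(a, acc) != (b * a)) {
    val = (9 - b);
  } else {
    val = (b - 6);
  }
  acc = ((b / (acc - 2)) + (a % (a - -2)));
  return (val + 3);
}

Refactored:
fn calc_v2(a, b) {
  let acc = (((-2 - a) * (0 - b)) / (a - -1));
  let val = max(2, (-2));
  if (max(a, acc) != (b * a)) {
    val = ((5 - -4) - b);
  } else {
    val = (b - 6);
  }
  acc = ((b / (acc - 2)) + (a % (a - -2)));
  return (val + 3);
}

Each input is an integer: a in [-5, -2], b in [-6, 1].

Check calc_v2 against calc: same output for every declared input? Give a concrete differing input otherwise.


The two are interchangeable: arithmetic usage differs, plus min/max/abs usage differs, plus constant usage differs, and every declared input agrees.
Tracing a=-3, b=0: calc: acc becomes 0; next val becomes 2; next (max(a, acc) != (b * a)) evaluates to false; next val becomes -6; next acc becomes 0; next final value -3 | calc_v2: acc becomes 0; next val becomes 2; next (max(a, acc) != (b * a)) evaluates to false; next val becomes -6; next acc becomes 0; next final value -3 — matching result -3.
Across all 32 domain points the two functions coincide.
verdict: equivalent


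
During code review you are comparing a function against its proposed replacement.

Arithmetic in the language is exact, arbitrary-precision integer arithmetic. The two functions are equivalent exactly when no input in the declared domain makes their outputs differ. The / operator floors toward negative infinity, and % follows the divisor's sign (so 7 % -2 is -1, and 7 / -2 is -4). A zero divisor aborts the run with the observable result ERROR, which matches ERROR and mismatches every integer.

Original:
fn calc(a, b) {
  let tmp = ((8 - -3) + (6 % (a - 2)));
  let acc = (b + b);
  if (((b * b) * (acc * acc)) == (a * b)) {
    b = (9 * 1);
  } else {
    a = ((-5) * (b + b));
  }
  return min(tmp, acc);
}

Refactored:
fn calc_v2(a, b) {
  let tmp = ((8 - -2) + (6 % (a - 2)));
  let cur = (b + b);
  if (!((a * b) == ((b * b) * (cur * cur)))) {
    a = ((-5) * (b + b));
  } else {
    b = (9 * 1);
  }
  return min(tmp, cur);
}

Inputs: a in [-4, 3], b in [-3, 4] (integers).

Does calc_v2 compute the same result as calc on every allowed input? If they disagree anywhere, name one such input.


Input a=-3, b=4: 7 from calc versus 6 from calc_v2.
verdict: not equivalent; witness: a=-3, b=4


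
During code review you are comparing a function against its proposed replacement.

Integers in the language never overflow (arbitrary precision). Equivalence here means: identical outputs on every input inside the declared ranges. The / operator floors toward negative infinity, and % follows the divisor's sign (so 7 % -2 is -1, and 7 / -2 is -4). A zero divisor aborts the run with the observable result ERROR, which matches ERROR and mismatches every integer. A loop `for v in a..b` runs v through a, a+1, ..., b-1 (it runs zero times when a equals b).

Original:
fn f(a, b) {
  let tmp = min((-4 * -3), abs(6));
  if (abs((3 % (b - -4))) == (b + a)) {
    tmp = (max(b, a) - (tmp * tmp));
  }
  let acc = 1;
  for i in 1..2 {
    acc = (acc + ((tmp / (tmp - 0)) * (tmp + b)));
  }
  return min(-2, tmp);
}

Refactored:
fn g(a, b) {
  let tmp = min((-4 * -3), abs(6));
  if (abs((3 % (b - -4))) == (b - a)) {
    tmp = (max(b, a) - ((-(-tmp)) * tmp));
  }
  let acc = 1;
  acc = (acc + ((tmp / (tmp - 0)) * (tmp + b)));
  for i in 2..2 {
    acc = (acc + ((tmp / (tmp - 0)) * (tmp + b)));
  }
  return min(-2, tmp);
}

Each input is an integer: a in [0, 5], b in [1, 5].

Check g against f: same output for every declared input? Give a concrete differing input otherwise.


Try a=1, b=2.
f: tmp=6, then (abs((3 % (b - -4))) == (b + a)) is true, then tmp=-34, then acc=1, then (i=1), then acc=-31, then returns -34
g: tmp=6, then (abs((3 % (b - -4))) == (b - a)) is false, then acc=1, then acc=9, then the loop over i runs zero times, then returns -2
-34 against -2: the behavior changed.
verdict: not equivalent; witness: a=1, b=2


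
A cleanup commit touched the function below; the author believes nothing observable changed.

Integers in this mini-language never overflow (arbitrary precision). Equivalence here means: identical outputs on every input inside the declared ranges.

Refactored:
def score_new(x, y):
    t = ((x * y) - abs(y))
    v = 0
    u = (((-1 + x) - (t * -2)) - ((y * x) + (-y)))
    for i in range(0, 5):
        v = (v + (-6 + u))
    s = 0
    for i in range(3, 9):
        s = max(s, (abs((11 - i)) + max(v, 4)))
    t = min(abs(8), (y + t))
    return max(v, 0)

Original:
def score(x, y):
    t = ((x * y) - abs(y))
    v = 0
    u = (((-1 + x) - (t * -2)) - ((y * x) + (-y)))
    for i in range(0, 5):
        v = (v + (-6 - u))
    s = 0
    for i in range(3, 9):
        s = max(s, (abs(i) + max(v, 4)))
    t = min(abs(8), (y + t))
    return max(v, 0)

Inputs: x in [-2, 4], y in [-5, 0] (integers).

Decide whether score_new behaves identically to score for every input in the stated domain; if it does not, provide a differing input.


The rewrite breaks on x=-2, y=-5, where the results are 10 and 0.
score: t=5, then v=0, then u=-8, then (i=0), then v=2, then (i=1), then v=4, then (i=2), then v=6, then (i=3), then v=8, then (i=4), then v=10, then s=0, then (i=3), then s=13, then (i=4), then s=14, then (i=5), then s=15, then (i=6), then s=16, then (i=7), then s=17, then (i=8), then s=18, then t=0, then returns 10
score_new: t=5, then v=0, then u=-8, then (i=0), then v=-14, then (i=1), then v=-28, then (i=2), then v=-42, then (i=3), then v=-56, then (i=4), then v=-70, then s=0, then (i=3), then s=12, then (i=4), then s=12, then (i=5), then s=12, then (i=6), then s=12, then (i=7), then s=12, then (i=8), then s=12, then t=0, then returns 0
verdict: not equivalent; witness: x=-2, y=-5


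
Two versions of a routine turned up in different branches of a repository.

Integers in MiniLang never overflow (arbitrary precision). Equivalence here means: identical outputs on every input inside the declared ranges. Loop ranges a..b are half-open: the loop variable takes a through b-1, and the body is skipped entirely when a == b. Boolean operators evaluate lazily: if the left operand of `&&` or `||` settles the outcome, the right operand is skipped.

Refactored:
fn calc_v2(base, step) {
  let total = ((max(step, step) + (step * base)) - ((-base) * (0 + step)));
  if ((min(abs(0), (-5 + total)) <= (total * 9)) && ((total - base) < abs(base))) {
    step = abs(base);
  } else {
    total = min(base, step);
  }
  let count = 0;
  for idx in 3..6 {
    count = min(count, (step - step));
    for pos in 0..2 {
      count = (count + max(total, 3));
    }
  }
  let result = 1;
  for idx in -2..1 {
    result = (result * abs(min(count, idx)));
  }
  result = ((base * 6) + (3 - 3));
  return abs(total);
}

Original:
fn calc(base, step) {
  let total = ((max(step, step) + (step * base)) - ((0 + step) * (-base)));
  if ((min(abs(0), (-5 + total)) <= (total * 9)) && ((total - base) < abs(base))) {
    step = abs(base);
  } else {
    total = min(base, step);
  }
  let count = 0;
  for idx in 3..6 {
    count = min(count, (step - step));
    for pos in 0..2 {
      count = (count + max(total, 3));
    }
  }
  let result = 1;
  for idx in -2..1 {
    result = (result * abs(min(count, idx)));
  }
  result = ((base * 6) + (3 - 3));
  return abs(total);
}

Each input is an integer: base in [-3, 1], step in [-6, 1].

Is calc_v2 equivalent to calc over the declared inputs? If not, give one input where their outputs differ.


Differences: same computation, different form — yet all 40 inputs agree.
verdict: equivalent


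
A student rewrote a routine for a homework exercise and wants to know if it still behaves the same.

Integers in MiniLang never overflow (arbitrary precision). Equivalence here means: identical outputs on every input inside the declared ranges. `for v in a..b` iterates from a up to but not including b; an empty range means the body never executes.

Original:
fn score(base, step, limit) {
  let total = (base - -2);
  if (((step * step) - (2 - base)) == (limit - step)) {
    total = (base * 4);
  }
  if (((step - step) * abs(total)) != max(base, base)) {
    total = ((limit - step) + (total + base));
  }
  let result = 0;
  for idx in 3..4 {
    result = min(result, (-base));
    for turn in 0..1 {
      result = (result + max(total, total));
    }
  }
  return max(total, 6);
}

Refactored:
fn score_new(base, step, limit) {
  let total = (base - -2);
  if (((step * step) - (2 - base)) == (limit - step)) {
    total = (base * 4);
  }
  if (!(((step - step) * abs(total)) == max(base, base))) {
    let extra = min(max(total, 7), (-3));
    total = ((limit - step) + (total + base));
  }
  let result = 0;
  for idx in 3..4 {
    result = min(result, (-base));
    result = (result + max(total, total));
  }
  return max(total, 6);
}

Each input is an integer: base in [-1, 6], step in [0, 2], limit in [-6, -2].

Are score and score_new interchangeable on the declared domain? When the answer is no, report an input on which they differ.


Behavior is preserved: although local variable names differ; and loop structure differs; and constant usage differs; and boolean connective usage differs; and comparison usage differs; and min/max/abs usage differs, the outputs never diverge.
One worked example (base=1, step=2, limit=-5) — score: total := 3 | (((step * step) - (2 - base)) == (limit - step)): false | (((step - step) * abs(total)) != max(base, base)): true | total := -3 | result := 0 | iter idx=3: | result := -1 | iter turn=0: | result := -4 | result 6; score_new: total := 3 | (((step * step) - (2 - base)) == (limit - step)): false | (!(((step - step) * abs(total)) == max(base, base))): true | extra := -3 | total := -3 | result := 0 | iter idx=3: | result := -1 | result := -4 | result 6; agreement on 6.
Across all 120 domain points the two functions coincide.
verdict: equivalent


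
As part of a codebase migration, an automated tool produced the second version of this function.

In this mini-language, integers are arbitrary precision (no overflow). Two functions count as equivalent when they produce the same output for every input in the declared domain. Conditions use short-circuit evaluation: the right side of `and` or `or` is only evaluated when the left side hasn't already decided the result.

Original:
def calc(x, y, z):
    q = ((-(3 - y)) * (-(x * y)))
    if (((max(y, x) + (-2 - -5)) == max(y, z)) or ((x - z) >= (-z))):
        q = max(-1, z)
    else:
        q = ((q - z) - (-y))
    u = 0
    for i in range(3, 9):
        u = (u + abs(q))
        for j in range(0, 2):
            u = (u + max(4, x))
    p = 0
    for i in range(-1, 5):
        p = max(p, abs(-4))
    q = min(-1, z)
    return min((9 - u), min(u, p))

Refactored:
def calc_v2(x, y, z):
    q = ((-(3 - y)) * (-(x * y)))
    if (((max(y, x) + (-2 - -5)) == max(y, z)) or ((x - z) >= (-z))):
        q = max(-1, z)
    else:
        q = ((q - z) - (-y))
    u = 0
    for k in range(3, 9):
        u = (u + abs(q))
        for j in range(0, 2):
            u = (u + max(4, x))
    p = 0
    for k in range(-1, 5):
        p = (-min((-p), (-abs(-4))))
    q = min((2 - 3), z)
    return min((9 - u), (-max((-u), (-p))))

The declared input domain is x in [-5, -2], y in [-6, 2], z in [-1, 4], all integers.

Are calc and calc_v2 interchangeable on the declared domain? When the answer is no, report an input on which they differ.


This is a faithful refactor — arithmetic usage differs; local variable names differ; constant usage differs, but the computed results match everywhere.
One worked example (x=-2, y=-3, z=2) — calc: q := 36 | (((max(y, x) + (-2 - -5)) == max(y, z)) or ((x - z) >= (-z))): false | q := 31 | u := 0 | iter i=3: | u := 31 | iter j=0: | u := 35 | iter j=1: | u := 39 | iter i=4: | u := 70 | iter j=0: | u := 74 | iter j=1: | u := 78 | iter i=5: | u := 109 | iter j=0: | u := 113 | iter j=1: | u := 117 | iter i=6: | u := 148 | iter j=0: | u := 152 | iter j=1: | u := 156 | iter i=7: | u := 187 | iter j=0: | u := 191 | iter j=1: | u := 195 | iter i=8: | u := 226 | iter j=0: | u := 230 | iter j=1: | u := 234 | p := 0 | iter i=-1: | p := 4 | iter i=0: | p := 4 | iter i=1: | p := 4 | iter i=2: | p := 4 | iter i=3: | p := 4 | iter i=4: | p := 4 | q := -1 | result -225; calc_v2: q := 36 | (((max(y, x) + (-2 - -5)) == max(y, z)) or ((x - z) >= (-z))): false | q := 31 | u := 0 | iter k=3: | u := 31 | iter j=0: | u := 35 | iter j=1: | u := 39 | iter k=4: | u := 70 | iter j=0: | u := 74 | iter j=1: | u := 78 | iter k=5: | u := 109 | iter j=0: | u := 113 | iter j=1: | u := 117 | iter k=6: | u := 148 | iter j=0: | u := 152 | iter j=1: | u := 156 | iter k=7: | u := 187 | iter j=0: | u := 191 | iter j=1: | u := 195 | iter k=8: | u := 226 | iter j=0: | u := 230 | iter j=1: | u := 234 | p := 0 | iter k=-1: | p := 4 | iter k=0: | p := 4 | iter k=1: | p := 4 | iter k=2: | p := 4 | iter k=3: | p := 4 | iter k=4: | p := 4 | q := -1 | result -225; agreement on -225.
Checked all 216 inputs in the declared domain: the outputs agree on every one.
verdict: equivalent
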